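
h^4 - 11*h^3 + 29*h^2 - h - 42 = (h - 7)*(h - 3)*(h - 2)*(h + 1)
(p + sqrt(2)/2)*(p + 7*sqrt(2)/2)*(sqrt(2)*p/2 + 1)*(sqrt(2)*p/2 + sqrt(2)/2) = p^4/2 + p^3/2 + 5*sqrt(2)*p^3/2 + 5*sqrt(2)*p^2/2 + 23*p^2/4 + 7*sqrt(2)*p/4 + 23*p/4 + 7*sqrt(2)/4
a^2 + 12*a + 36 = (a + 6)^2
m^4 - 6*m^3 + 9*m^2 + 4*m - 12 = (m - 3)*(m - 2)^2*(m + 1)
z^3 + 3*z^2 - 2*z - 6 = (z + 3)*(z - sqrt(2))*(z + sqrt(2))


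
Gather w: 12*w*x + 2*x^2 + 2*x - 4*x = 12*w*x + 2*x^2 - 2*x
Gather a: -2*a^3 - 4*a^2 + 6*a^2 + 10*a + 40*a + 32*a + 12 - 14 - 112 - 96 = -2*a^3 + 2*a^2 + 82*a - 210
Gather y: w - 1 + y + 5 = w + y + 4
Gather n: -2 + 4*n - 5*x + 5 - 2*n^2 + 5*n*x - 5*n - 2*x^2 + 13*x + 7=-2*n^2 + n*(5*x - 1) - 2*x^2 + 8*x + 10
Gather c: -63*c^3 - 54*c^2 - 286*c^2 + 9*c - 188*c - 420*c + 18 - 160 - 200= -63*c^3 - 340*c^2 - 599*c - 342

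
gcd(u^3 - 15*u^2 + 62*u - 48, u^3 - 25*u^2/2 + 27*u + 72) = u^2 - 14*u + 48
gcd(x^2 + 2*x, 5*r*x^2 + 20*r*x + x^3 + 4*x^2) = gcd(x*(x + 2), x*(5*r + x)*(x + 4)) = x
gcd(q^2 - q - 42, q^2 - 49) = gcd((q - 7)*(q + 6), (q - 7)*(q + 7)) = q - 7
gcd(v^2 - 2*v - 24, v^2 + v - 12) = v + 4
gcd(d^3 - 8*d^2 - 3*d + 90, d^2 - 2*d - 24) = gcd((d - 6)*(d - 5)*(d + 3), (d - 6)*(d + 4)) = d - 6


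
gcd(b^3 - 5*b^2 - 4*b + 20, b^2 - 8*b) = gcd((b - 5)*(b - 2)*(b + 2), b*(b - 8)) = 1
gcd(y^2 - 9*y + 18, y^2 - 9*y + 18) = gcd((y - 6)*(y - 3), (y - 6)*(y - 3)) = y^2 - 9*y + 18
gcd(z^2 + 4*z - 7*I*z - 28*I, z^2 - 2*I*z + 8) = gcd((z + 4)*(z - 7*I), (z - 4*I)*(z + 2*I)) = 1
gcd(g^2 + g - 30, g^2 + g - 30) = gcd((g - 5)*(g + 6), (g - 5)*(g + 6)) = g^2 + g - 30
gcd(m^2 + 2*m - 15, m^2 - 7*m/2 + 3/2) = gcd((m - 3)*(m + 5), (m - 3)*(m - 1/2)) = m - 3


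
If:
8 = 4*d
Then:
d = 2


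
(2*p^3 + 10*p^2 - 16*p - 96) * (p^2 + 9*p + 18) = 2*p^5 + 28*p^4 + 110*p^3 - 60*p^2 - 1152*p - 1728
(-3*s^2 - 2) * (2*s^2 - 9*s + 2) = -6*s^4 + 27*s^3 - 10*s^2 + 18*s - 4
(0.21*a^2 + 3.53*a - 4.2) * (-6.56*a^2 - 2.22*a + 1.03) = -1.3776*a^4 - 23.623*a^3 + 19.9317*a^2 + 12.9599*a - 4.326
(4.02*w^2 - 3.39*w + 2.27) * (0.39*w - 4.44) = 1.5678*w^3 - 19.1709*w^2 + 15.9369*w - 10.0788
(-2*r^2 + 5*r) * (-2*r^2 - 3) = 4*r^4 - 10*r^3 + 6*r^2 - 15*r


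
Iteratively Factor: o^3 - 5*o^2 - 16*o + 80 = (o - 4)*(o^2 - o - 20) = (o - 4)*(o + 4)*(o - 5)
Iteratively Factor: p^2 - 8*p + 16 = (p - 4)*(p - 4)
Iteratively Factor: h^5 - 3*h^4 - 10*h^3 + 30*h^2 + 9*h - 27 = (h - 3)*(h^4 - 10*h^2 + 9) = (h - 3)*(h - 1)*(h^3 + h^2 - 9*h - 9) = (h - 3)*(h - 1)*(h + 3)*(h^2 - 2*h - 3) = (h - 3)^2*(h - 1)*(h + 3)*(h + 1)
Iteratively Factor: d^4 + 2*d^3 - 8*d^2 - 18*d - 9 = (d - 3)*(d^3 + 5*d^2 + 7*d + 3) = (d - 3)*(d + 1)*(d^2 + 4*d + 3) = (d - 3)*(d + 1)^2*(d + 3)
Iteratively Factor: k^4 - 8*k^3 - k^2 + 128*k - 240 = (k - 3)*(k^3 - 5*k^2 - 16*k + 80) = (k - 3)*(k + 4)*(k^2 - 9*k + 20) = (k - 5)*(k - 3)*(k + 4)*(k - 4)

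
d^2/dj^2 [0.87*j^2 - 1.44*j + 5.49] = 1.74000000000000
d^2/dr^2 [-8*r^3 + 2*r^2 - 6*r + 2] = 4 - 48*r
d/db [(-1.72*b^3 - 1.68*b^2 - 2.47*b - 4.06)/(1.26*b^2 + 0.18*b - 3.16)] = (-2.1672*b^4 - 0.6192*b^3 + 19.1154*b^2 + 20.8488*b + 8.536)/(1.5876*b^4 + 0.4536*b^3 - 7.9308*b^2 - 1.1376*b + 9.9856)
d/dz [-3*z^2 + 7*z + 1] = 7 - 6*z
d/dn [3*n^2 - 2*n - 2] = 6*n - 2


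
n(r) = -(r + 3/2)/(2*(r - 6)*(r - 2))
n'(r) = -1/(2*(r - 6)*(r - 2)) + (r + 3/2)/(2*(r - 6)*(r - 2)^2) + (r + 3/2)/(2*(r - 6)^2*(r - 2)) = (r^2 + 3*r - 24)/(2*(r^4 - 16*r^3 + 88*r^2 - 192*r + 144))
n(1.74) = -1.46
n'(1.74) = -6.42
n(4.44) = 0.78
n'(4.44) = 0.31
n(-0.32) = -0.04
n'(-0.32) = -0.06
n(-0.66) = -0.02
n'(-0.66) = -0.04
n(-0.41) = -0.04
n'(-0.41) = -0.05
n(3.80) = 0.67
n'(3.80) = 0.06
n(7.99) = -0.40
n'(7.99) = 0.22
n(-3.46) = 0.02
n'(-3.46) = -0.00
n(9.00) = -0.25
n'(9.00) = 0.10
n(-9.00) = 0.02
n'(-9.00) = 0.00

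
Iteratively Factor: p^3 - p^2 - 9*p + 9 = (p - 1)*(p^2 - 9) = (p - 3)*(p - 1)*(p + 3)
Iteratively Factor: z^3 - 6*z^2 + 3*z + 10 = (z - 2)*(z^2 - 4*z - 5) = (z - 5)*(z - 2)*(z + 1)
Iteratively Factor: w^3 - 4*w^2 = (w - 4)*(w^2) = w*(w - 4)*(w)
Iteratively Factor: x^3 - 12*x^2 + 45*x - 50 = (x - 5)*(x^2 - 7*x + 10) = (x - 5)^2*(x - 2)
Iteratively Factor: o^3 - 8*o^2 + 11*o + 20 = (o - 5)*(o^2 - 3*o - 4) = (o - 5)*(o - 4)*(o + 1)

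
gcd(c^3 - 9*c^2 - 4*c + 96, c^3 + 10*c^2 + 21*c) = c + 3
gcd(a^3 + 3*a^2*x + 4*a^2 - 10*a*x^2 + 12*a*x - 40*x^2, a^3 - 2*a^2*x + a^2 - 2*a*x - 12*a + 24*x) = -a^2 + 2*a*x - 4*a + 8*x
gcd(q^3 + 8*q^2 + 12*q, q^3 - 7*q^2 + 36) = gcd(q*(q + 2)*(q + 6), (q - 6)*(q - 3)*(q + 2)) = q + 2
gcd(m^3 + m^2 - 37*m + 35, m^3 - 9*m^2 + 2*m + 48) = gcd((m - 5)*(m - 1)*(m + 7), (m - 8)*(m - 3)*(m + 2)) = 1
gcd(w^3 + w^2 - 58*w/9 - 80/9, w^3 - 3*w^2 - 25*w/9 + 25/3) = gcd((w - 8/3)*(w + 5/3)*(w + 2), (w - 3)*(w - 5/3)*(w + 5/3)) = w + 5/3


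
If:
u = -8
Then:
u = -8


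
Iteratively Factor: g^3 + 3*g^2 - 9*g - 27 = (g + 3)*(g^2 - 9) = (g + 3)^2*(g - 3)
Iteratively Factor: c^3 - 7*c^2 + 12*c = (c - 3)*(c^2 - 4*c) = c*(c - 3)*(c - 4)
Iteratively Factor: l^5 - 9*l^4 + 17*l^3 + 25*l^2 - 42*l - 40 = (l - 4)*(l^4 - 5*l^3 - 3*l^2 + 13*l + 10) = (l - 5)*(l - 4)*(l^3 - 3*l - 2) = (l - 5)*(l - 4)*(l + 1)*(l^2 - l - 2) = (l - 5)*(l - 4)*(l + 1)^2*(l - 2)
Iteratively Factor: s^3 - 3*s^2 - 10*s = (s)*(s^2 - 3*s - 10) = s*(s + 2)*(s - 5)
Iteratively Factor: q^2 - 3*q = (q)*(q - 3)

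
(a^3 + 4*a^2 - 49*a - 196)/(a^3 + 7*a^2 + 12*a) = (a^2 - 49)/(a*(a + 3))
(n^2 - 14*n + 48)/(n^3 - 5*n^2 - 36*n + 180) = (n - 8)/(n^2 + n - 30)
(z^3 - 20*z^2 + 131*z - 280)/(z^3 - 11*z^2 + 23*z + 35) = (z - 8)/(z + 1)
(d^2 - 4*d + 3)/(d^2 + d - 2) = (d - 3)/(d + 2)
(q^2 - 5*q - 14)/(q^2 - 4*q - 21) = (q + 2)/(q + 3)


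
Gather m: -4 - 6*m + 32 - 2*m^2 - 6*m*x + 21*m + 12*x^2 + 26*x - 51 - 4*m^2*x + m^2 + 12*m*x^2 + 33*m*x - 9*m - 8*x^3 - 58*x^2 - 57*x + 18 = m^2*(-4*x - 1) + m*(12*x^2 + 27*x + 6) - 8*x^3 - 46*x^2 - 31*x - 5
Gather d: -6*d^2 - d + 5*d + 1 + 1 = -6*d^2 + 4*d + 2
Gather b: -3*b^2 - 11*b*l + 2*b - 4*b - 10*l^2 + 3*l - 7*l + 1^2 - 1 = -3*b^2 + b*(-11*l - 2) - 10*l^2 - 4*l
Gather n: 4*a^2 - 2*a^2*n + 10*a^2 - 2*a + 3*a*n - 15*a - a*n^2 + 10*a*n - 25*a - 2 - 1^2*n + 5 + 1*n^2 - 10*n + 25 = 14*a^2 - 42*a + n^2*(1 - a) + n*(-2*a^2 + 13*a - 11) + 28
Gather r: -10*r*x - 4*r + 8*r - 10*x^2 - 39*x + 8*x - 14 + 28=r*(4 - 10*x) - 10*x^2 - 31*x + 14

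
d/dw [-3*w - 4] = -3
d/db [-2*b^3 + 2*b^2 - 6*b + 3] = -6*b^2 + 4*b - 6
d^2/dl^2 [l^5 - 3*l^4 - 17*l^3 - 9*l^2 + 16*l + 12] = 20*l^3 - 36*l^2 - 102*l - 18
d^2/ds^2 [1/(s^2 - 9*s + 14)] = 2*(-s^2 + 9*s + (2*s - 9)^2 - 14)/(s^2 - 9*s + 14)^3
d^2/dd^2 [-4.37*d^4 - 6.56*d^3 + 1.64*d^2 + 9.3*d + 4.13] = -52.44*d^2 - 39.36*d + 3.28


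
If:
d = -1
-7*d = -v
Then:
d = -1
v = -7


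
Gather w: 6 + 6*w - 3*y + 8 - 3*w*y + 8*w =w*(14 - 3*y) - 3*y + 14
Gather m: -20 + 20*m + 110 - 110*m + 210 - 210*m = 300 - 300*m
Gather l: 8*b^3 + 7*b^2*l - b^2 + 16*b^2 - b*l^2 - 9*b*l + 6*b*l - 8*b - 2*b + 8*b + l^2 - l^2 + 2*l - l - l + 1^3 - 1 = 8*b^3 + 15*b^2 - b*l^2 - 2*b + l*(7*b^2 - 3*b)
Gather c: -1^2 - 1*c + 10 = 9 - c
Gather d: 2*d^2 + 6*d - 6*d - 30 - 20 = 2*d^2 - 50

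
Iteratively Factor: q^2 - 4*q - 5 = (q - 5)*(q + 1)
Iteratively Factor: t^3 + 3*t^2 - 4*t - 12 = (t + 3)*(t^2 - 4) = (t + 2)*(t + 3)*(t - 2)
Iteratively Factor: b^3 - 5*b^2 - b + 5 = (b - 1)*(b^2 - 4*b - 5) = (b - 5)*(b - 1)*(b + 1)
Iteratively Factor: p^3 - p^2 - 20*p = (p)*(p^2 - p - 20) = p*(p - 5)*(p + 4)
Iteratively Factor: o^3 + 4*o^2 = (o + 4)*(o^2) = o*(o + 4)*(o)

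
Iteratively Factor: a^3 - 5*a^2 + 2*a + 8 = (a - 2)*(a^2 - 3*a - 4) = (a - 4)*(a - 2)*(a + 1)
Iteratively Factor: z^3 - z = (z - 1)*(z^2 + z) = (z - 1)*(z + 1)*(z)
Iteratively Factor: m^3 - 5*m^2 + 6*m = (m - 3)*(m^2 - 2*m) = m*(m - 3)*(m - 2)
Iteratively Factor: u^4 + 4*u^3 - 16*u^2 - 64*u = (u + 4)*(u^3 - 16*u) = (u + 4)^2*(u^2 - 4*u) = u*(u + 4)^2*(u - 4)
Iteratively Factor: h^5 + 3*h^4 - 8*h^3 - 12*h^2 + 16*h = (h - 2)*(h^4 + 5*h^3 + 2*h^2 - 8*h) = (h - 2)*(h - 1)*(h^3 + 6*h^2 + 8*h) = (h - 2)*(h - 1)*(h + 2)*(h^2 + 4*h) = (h - 2)*(h - 1)*(h + 2)*(h + 4)*(h)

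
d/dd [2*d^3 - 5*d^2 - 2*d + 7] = 6*d^2 - 10*d - 2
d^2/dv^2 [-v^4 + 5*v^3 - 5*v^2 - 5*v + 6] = -12*v^2 + 30*v - 10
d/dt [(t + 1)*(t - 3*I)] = 2*t + 1 - 3*I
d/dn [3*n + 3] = 3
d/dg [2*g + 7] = 2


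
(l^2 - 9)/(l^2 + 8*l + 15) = (l - 3)/(l + 5)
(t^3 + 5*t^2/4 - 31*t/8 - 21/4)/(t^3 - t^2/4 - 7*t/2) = (t + 3/2)/t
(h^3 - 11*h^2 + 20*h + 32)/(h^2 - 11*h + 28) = (h^2 - 7*h - 8)/(h - 7)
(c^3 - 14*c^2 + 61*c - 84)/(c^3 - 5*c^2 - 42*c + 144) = (c^2 - 11*c + 28)/(c^2 - 2*c - 48)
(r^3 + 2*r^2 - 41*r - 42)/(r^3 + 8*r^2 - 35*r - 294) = (r + 1)/(r + 7)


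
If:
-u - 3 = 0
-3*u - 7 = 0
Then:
No Solution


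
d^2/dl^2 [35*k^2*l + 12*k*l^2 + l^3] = 24*k + 6*l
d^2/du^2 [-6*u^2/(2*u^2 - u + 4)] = 24*(-u^3 + 12*u^2 - 8)/(8*u^6 - 12*u^5 + 54*u^4 - 49*u^3 + 108*u^2 - 48*u + 64)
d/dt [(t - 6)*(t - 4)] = 2*t - 10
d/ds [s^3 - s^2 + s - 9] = 3*s^2 - 2*s + 1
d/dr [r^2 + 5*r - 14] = 2*r + 5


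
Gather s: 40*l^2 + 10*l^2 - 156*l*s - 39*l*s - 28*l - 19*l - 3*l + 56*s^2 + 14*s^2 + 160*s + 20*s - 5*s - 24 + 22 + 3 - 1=50*l^2 - 50*l + 70*s^2 + s*(175 - 195*l)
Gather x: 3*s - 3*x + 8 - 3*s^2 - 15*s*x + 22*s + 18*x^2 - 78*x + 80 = -3*s^2 + 25*s + 18*x^2 + x*(-15*s - 81) + 88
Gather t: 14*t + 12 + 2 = 14*t + 14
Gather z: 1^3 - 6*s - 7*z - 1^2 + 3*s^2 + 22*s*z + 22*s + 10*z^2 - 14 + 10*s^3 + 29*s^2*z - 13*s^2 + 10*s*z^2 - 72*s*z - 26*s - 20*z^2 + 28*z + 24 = 10*s^3 - 10*s^2 - 10*s + z^2*(10*s - 10) + z*(29*s^2 - 50*s + 21) + 10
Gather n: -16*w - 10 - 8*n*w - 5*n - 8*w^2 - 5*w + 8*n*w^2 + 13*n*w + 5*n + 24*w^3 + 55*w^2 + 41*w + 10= n*(8*w^2 + 5*w) + 24*w^3 + 47*w^2 + 20*w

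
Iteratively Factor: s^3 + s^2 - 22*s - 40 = (s + 2)*(s^2 - s - 20) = (s + 2)*(s + 4)*(s - 5)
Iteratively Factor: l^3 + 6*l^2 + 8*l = (l + 2)*(l^2 + 4*l) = l*(l + 2)*(l + 4)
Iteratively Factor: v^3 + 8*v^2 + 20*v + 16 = (v + 2)*(v^2 + 6*v + 8) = (v + 2)*(v + 4)*(v + 2)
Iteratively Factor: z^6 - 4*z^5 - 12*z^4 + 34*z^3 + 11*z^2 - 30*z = (z - 1)*(z^5 - 3*z^4 - 15*z^3 + 19*z^2 + 30*z) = z*(z - 1)*(z^4 - 3*z^3 - 15*z^2 + 19*z + 30) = z*(z - 1)*(z + 3)*(z^3 - 6*z^2 + 3*z + 10) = z*(z - 2)*(z - 1)*(z + 3)*(z^2 - 4*z - 5) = z*(z - 5)*(z - 2)*(z - 1)*(z + 3)*(z + 1)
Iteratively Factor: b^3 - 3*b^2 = (b)*(b^2 - 3*b) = b^2*(b - 3)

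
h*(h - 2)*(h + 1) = h^3 - h^2 - 2*h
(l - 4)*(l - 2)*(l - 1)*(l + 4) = l^4 - 3*l^3 - 14*l^2 + 48*l - 32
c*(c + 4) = c^2 + 4*c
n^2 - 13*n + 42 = (n - 7)*(n - 6)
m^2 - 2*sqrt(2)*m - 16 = (m - 4*sqrt(2))*(m + 2*sqrt(2))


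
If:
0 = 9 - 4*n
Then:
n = 9/4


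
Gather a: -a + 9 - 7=2 - a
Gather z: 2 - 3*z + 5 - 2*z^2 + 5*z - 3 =-2*z^2 + 2*z + 4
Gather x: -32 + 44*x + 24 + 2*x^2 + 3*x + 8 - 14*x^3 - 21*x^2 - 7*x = -14*x^3 - 19*x^2 + 40*x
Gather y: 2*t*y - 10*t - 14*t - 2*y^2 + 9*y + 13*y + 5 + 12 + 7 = -24*t - 2*y^2 + y*(2*t + 22) + 24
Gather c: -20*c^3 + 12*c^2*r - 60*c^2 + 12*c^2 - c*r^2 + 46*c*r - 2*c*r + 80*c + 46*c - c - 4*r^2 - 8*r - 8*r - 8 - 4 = -20*c^3 + c^2*(12*r - 48) + c*(-r^2 + 44*r + 125) - 4*r^2 - 16*r - 12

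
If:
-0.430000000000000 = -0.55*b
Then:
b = 0.78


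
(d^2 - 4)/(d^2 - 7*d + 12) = (d^2 - 4)/(d^2 - 7*d + 12)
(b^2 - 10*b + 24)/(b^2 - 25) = (b^2 - 10*b + 24)/(b^2 - 25)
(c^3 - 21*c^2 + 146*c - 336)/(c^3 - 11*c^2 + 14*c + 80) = (c^2 - 13*c + 42)/(c^2 - 3*c - 10)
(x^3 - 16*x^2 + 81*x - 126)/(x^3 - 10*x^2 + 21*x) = (x - 6)/x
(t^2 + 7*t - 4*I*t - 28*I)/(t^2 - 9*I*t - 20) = (t + 7)/(t - 5*I)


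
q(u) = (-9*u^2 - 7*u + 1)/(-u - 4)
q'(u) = (-18*u - 7)/(-u - 4) + (-9*u^2 - 7*u + 1)/(-u - 4)^2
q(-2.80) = 41.63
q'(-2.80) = -70.86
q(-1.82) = 7.37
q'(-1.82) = -15.20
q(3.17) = 15.57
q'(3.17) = 6.76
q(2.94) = 14.03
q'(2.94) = 6.61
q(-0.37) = -0.65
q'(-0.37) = 0.27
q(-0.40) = -0.66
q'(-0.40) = 0.13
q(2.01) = 8.22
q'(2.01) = 5.82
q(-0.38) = -0.65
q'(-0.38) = 0.22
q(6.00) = 36.50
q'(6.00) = 7.85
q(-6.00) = -140.50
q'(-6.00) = -19.75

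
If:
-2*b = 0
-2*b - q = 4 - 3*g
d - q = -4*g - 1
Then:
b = 0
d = -q/3 - 19/3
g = q/3 + 4/3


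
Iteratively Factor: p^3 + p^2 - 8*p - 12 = (p + 2)*(p^2 - p - 6) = (p - 3)*(p + 2)*(p + 2)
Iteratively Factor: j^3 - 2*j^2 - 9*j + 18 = (j - 2)*(j^2 - 9) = (j - 3)*(j - 2)*(j + 3)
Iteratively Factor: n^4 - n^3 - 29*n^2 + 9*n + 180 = (n - 3)*(n^3 + 2*n^2 - 23*n - 60) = (n - 3)*(n + 4)*(n^2 - 2*n - 15) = (n - 5)*(n - 3)*(n + 4)*(n + 3)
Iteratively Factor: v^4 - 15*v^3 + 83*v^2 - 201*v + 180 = (v - 4)*(v^3 - 11*v^2 + 39*v - 45) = (v - 4)*(v - 3)*(v^2 - 8*v + 15) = (v - 4)*(v - 3)^2*(v - 5)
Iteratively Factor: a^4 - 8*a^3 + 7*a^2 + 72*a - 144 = (a + 3)*(a^3 - 11*a^2 + 40*a - 48) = (a - 4)*(a + 3)*(a^2 - 7*a + 12) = (a - 4)^2*(a + 3)*(a - 3)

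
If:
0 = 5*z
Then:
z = 0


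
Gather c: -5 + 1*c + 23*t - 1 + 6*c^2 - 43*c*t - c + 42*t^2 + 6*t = 6*c^2 - 43*c*t + 42*t^2 + 29*t - 6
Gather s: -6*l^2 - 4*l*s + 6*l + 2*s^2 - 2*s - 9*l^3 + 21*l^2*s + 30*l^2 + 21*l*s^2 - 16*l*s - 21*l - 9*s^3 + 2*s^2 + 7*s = -9*l^3 + 24*l^2 - 15*l - 9*s^3 + s^2*(21*l + 4) + s*(21*l^2 - 20*l + 5)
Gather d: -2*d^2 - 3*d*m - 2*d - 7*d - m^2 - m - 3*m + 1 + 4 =-2*d^2 + d*(-3*m - 9) - m^2 - 4*m + 5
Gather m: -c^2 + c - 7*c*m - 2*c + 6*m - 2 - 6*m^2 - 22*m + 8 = -c^2 - c - 6*m^2 + m*(-7*c - 16) + 6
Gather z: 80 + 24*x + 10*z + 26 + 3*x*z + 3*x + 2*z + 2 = 27*x + z*(3*x + 12) + 108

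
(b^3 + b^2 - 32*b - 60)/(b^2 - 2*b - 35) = (b^2 - 4*b - 12)/(b - 7)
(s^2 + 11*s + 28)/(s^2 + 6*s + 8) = (s + 7)/(s + 2)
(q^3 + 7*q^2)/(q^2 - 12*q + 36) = q^2*(q + 7)/(q^2 - 12*q + 36)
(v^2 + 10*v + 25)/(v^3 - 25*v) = (v + 5)/(v*(v - 5))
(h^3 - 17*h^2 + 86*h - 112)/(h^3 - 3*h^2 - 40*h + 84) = (h - 8)/(h + 6)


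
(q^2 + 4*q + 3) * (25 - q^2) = -q^4 - 4*q^3 + 22*q^2 + 100*q + 75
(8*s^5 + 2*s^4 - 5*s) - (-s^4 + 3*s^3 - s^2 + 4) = 8*s^5 + 3*s^4 - 3*s^3 + s^2 - 5*s - 4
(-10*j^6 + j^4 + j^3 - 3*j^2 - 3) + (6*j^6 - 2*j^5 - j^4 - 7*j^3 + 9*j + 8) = -4*j^6 - 2*j^5 - 6*j^3 - 3*j^2 + 9*j + 5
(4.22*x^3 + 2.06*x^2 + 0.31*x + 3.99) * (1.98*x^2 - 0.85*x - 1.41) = 8.3556*x^5 + 0.4918*x^4 - 7.0874*x^3 + 4.7321*x^2 - 3.8286*x - 5.6259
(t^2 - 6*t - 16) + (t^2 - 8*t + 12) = 2*t^2 - 14*t - 4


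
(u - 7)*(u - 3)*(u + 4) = u^3 - 6*u^2 - 19*u + 84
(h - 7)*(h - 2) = h^2 - 9*h + 14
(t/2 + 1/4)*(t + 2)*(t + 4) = t^3/2 + 13*t^2/4 + 11*t/2 + 2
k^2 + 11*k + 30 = (k + 5)*(k + 6)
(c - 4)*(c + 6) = c^2 + 2*c - 24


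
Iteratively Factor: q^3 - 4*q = (q)*(q^2 - 4) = q*(q + 2)*(q - 2)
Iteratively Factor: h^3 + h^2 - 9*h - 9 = (h - 3)*(h^2 + 4*h + 3) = (h - 3)*(h + 3)*(h + 1)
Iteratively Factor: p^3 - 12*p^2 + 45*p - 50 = (p - 5)*(p^2 - 7*p + 10) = (p - 5)*(p - 2)*(p - 5)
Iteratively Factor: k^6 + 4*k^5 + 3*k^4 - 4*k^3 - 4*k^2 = (k)*(k^5 + 4*k^4 + 3*k^3 - 4*k^2 - 4*k) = k*(k + 2)*(k^4 + 2*k^3 - k^2 - 2*k) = k*(k - 1)*(k + 2)*(k^3 + 3*k^2 + 2*k) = k*(k - 1)*(k + 1)*(k + 2)*(k^2 + 2*k) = k*(k - 1)*(k + 1)*(k + 2)^2*(k)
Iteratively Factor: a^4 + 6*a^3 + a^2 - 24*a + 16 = (a + 4)*(a^3 + 2*a^2 - 7*a + 4) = (a - 1)*(a + 4)*(a^2 + 3*a - 4) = (a - 1)^2*(a + 4)*(a + 4)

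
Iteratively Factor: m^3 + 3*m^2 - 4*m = (m - 1)*(m^2 + 4*m) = (m - 1)*(m + 4)*(m)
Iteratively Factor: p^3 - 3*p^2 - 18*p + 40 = (p - 2)*(p^2 - p - 20) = (p - 2)*(p + 4)*(p - 5)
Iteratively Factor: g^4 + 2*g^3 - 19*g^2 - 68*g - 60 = (g + 2)*(g^3 - 19*g - 30) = (g + 2)*(g + 3)*(g^2 - 3*g - 10) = (g - 5)*(g + 2)*(g + 3)*(g + 2)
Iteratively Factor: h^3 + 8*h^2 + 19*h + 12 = (h + 1)*(h^2 + 7*h + 12) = (h + 1)*(h + 4)*(h + 3)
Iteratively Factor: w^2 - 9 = (w - 3)*(w + 3)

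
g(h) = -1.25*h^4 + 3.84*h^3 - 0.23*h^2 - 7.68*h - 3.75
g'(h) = -5.0*h^3 + 11.52*h^2 - 0.46*h - 7.68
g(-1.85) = -29.28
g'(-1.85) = 64.26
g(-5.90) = -2269.77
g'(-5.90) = 1422.94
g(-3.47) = -321.54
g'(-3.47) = 341.54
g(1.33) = -9.25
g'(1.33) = 0.32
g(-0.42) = -0.89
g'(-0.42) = -5.08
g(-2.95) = -176.34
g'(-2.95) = 222.29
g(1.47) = -9.18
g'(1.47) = 0.65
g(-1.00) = -1.39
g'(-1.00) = 9.30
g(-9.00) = -10953.87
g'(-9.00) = 4574.58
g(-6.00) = -2415.39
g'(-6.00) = 1489.80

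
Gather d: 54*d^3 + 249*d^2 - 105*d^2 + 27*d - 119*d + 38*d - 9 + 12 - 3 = 54*d^3 + 144*d^2 - 54*d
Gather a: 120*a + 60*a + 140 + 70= 180*a + 210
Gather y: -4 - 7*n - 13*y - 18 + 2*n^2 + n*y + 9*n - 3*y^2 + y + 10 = 2*n^2 + 2*n - 3*y^2 + y*(n - 12) - 12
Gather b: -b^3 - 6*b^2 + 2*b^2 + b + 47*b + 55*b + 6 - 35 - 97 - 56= -b^3 - 4*b^2 + 103*b - 182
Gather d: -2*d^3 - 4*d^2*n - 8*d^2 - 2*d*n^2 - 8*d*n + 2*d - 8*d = -2*d^3 + d^2*(-4*n - 8) + d*(-2*n^2 - 8*n - 6)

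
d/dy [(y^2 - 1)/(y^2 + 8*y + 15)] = 8*(y^2 + 4*y + 1)/(y^4 + 16*y^3 + 94*y^2 + 240*y + 225)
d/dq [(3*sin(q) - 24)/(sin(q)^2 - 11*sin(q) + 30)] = 3*(16*sin(q) + cos(q)^2 - 59)*cos(q)/(sin(q)^2 - 11*sin(q) + 30)^2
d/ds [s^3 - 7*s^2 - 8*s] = 3*s^2 - 14*s - 8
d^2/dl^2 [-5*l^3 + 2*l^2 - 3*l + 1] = 4 - 30*l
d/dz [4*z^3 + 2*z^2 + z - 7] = 12*z^2 + 4*z + 1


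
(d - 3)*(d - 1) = d^2 - 4*d + 3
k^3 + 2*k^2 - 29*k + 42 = (k - 3)*(k - 2)*(k + 7)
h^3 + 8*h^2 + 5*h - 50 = (h - 2)*(h + 5)^2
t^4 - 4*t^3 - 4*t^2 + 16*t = t*(t - 4)*(t - 2)*(t + 2)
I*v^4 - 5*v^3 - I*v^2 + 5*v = v*(v - 1)*(v + 5*I)*(I*v + I)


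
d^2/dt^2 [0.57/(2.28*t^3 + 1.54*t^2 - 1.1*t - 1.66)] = (-(7.7976*t + 1.7556)*(2.28*t^3 + 1.54*t^2 - 1.1*t - 1.66) + 0.57*(6.84*t^2 + 3.08*t - 1.1)*(13.68*t^2 + 6.16*t - 2.2))/(2.28*t^3 + 1.54*t^2 - 1.1*t - 1.66)^3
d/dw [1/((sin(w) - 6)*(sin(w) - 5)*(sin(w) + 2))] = (-3*sin(w)^2 + 18*sin(w) - 8)*cos(w)/((sin(w) - 6)^2*(sin(w) - 5)^2*(sin(w) + 2)^2)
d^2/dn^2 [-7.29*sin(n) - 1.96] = 7.29*sin(n)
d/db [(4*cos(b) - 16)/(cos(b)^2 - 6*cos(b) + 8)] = 4*sin(b)/(cos(b) - 2)^2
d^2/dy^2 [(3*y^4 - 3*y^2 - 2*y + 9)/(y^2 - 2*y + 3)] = 2*(3*y^6 - 18*y^5 + 63*y^4 - 152*y^3 + 216*y^2 - 36*y - 30)/(y^6 - 6*y^5 + 21*y^4 - 44*y^3 + 63*y^2 - 54*y + 27)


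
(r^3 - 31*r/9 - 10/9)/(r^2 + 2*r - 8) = (r^2 + 2*r + 5/9)/(r + 4)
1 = 1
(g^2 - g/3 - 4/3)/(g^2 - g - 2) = (g - 4/3)/(g - 2)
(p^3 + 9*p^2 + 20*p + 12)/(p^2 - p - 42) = (p^2 + 3*p + 2)/(p - 7)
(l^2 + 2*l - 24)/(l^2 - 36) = (l - 4)/(l - 6)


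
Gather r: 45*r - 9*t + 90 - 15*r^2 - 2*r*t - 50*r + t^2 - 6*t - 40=-15*r^2 + r*(-2*t - 5) + t^2 - 15*t + 50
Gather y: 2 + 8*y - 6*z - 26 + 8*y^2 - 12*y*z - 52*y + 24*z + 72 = 8*y^2 + y*(-12*z - 44) + 18*z + 48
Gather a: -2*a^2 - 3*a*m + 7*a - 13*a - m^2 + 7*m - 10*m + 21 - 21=-2*a^2 + a*(-3*m - 6) - m^2 - 3*m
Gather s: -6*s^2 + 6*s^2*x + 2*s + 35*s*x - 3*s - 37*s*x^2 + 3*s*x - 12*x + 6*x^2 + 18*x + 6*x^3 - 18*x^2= s^2*(6*x - 6) + s*(-37*x^2 + 38*x - 1) + 6*x^3 - 12*x^2 + 6*x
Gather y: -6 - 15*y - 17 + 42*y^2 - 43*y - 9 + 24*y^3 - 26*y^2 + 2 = 24*y^3 + 16*y^2 - 58*y - 30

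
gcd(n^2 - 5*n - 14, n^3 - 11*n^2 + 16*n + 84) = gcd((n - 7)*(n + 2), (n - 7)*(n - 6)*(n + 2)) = n^2 - 5*n - 14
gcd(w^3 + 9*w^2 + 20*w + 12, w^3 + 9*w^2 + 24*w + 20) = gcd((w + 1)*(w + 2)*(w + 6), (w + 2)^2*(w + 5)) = w + 2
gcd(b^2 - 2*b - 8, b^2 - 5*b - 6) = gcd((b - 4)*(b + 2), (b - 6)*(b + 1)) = 1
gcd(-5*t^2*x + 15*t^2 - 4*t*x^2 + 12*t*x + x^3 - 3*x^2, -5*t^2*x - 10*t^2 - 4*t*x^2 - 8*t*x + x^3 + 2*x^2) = -5*t^2 - 4*t*x + x^2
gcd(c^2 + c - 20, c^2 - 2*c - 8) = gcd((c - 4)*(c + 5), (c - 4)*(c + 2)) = c - 4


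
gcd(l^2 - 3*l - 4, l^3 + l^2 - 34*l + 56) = l - 4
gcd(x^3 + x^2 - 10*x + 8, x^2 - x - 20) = x + 4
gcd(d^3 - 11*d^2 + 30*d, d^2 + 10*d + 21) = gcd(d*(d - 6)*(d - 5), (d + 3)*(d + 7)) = 1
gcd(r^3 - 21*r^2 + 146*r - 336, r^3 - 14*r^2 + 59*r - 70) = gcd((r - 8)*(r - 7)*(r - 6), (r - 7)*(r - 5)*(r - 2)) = r - 7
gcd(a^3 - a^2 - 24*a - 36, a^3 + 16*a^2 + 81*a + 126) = a + 3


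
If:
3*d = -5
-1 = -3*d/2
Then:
No Solution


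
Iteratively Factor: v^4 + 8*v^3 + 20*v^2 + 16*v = (v + 2)*(v^3 + 6*v^2 + 8*v) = (v + 2)*(v + 4)*(v^2 + 2*v) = (v + 2)^2*(v + 4)*(v)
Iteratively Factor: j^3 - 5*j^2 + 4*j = (j)*(j^2 - 5*j + 4) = j*(j - 1)*(j - 4)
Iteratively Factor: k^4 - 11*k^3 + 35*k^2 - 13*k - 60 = (k - 3)*(k^3 - 8*k^2 + 11*k + 20) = (k - 4)*(k - 3)*(k^2 - 4*k - 5) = (k - 4)*(k - 3)*(k + 1)*(k - 5)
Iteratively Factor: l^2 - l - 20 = (l + 4)*(l - 5)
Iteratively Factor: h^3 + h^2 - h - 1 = (h + 1)*(h^2 - 1) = (h - 1)*(h + 1)*(h + 1)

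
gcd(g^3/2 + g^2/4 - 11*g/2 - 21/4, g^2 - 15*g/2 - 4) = 1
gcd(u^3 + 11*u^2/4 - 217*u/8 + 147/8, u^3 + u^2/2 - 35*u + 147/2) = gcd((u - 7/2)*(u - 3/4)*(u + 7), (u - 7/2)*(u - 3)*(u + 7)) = u^2 + 7*u/2 - 49/2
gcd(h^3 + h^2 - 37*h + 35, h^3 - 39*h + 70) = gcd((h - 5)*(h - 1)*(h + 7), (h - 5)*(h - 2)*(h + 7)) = h^2 + 2*h - 35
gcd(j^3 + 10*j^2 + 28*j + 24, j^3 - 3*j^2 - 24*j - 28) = j^2 + 4*j + 4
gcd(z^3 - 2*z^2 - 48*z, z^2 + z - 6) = 1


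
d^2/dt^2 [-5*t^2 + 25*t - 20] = -10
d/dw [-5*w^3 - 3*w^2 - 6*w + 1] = -15*w^2 - 6*w - 6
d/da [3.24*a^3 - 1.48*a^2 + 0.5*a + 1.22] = 9.72*a^2 - 2.96*a + 0.5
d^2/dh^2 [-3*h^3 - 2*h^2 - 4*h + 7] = -18*h - 4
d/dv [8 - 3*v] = -3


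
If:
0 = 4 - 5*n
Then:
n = 4/5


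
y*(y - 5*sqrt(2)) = y^2 - 5*sqrt(2)*y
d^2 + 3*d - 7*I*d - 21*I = (d + 3)*(d - 7*I)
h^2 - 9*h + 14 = (h - 7)*(h - 2)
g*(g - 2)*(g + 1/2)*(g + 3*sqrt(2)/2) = g^4 - 3*g^3/2 + 3*sqrt(2)*g^3/2 - 9*sqrt(2)*g^2/4 - g^2 - 3*sqrt(2)*g/2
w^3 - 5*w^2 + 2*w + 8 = (w - 4)*(w - 2)*(w + 1)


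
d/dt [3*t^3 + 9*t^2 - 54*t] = 9*t^2 + 18*t - 54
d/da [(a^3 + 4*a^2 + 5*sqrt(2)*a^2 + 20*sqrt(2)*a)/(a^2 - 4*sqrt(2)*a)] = (a^2 - 8*sqrt(2)*a - 36*sqrt(2) - 40)/(a^2 - 8*sqrt(2)*a + 32)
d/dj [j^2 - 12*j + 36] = 2*j - 12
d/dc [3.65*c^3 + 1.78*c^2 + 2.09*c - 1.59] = 10.95*c^2 + 3.56*c + 2.09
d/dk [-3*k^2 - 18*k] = -6*k - 18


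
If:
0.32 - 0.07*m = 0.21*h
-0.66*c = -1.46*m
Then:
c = 2.21212121212121*m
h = 1.52380952380952 - 0.333333333333333*m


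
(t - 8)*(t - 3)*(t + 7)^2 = t^4 + 3*t^3 - 81*t^2 - 203*t + 1176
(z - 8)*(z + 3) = z^2 - 5*z - 24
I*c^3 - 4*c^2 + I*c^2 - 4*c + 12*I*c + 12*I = (c - 2*I)*(c + 6*I)*(I*c + I)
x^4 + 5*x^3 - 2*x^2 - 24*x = x*(x - 2)*(x + 3)*(x + 4)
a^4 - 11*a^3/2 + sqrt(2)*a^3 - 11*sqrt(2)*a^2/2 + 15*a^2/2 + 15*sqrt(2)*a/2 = a*(a - 3)*(a - 5/2)*(a + sqrt(2))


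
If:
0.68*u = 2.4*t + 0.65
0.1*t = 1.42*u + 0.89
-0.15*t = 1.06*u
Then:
No Solution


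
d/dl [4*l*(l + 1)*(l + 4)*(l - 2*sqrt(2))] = 16*l^3 - 24*sqrt(2)*l^2 + 60*l^2 - 80*sqrt(2)*l + 32*l - 32*sqrt(2)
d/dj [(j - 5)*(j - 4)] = 2*j - 9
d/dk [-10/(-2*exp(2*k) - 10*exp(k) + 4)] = (-10*exp(k) - 25)*exp(k)/(exp(2*k) + 5*exp(k) - 2)^2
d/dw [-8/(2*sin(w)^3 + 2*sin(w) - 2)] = 4*(3*sin(w)^2 + 1)*cos(w)/(sin(w)^3 + sin(w) - 1)^2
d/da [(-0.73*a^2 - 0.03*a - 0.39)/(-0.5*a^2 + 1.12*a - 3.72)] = (-0.8326*a^2 + 5.0412*a + 0.5484)/(0.25*a^4 - 1.12*a^3 + 4.9744*a^2 - 8.3328*a + 13.8384)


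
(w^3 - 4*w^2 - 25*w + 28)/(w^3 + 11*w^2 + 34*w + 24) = (w^2 - 8*w + 7)/(w^2 + 7*w + 6)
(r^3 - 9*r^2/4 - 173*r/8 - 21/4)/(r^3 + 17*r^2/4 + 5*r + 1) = (r^2 - 5*r/2 - 21)/(r^2 + 4*r + 4)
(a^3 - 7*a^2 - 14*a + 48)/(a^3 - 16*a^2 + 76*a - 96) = (a + 3)/(a - 6)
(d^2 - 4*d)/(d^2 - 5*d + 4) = d/(d - 1)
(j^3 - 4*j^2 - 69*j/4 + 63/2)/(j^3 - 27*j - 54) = (j^2 + 2*j - 21/4)/(j^2 + 6*j + 9)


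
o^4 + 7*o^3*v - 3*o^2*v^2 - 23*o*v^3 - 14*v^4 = (o - 2*v)*(o + v)^2*(o + 7*v)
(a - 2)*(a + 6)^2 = a^3 + 10*a^2 + 12*a - 72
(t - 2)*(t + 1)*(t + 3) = t^3 + 2*t^2 - 5*t - 6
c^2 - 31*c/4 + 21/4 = (c - 7)*(c - 3/4)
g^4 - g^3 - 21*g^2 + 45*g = g*(g - 3)^2*(g + 5)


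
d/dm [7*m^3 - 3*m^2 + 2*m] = 21*m^2 - 6*m + 2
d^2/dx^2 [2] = 0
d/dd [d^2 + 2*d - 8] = 2*d + 2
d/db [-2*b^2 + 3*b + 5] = 3 - 4*b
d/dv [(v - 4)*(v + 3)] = 2*v - 1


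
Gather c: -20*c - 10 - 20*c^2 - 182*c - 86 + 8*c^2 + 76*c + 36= -12*c^2 - 126*c - 60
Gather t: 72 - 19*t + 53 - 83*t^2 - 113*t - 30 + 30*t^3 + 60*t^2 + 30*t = 30*t^3 - 23*t^2 - 102*t + 95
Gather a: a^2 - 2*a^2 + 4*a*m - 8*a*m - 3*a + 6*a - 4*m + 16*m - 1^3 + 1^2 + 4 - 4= -a^2 + a*(3 - 4*m) + 12*m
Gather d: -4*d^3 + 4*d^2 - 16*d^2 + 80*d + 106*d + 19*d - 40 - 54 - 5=-4*d^3 - 12*d^2 + 205*d - 99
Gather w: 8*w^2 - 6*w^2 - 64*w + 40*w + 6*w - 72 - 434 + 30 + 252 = 2*w^2 - 18*w - 224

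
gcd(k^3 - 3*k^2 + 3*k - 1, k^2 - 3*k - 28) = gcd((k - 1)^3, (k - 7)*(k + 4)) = 1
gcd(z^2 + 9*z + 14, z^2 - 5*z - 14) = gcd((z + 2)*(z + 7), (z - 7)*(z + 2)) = z + 2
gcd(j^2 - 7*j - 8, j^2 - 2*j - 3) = j + 1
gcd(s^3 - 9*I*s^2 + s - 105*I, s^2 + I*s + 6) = s + 3*I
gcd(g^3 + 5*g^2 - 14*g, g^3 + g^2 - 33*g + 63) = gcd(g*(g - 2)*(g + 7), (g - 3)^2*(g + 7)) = g + 7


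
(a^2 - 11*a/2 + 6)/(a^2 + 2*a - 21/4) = 2*(a - 4)/(2*a + 7)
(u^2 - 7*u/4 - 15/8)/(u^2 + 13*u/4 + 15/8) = (2*u - 5)/(2*u + 5)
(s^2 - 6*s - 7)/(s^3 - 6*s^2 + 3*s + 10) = (s - 7)/(s^2 - 7*s + 10)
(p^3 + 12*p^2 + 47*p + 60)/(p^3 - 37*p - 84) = (p + 5)/(p - 7)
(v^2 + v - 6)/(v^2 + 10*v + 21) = (v - 2)/(v + 7)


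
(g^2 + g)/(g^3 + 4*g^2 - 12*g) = (g + 1)/(g^2 + 4*g - 12)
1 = 1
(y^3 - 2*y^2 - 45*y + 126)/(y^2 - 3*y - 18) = (y^2 + 4*y - 21)/(y + 3)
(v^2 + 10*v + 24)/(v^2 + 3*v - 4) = (v + 6)/(v - 1)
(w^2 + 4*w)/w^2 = (w + 4)/w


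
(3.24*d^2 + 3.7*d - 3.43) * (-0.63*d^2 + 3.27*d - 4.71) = -2.0412*d^4 + 8.2638*d^3 - 1.0005*d^2 - 28.6431*d + 16.1553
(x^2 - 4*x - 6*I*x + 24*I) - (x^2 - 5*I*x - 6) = -4*x - I*x + 6 + 24*I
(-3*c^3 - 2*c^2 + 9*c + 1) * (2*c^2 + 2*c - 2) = -6*c^5 - 10*c^4 + 20*c^3 + 24*c^2 - 16*c - 2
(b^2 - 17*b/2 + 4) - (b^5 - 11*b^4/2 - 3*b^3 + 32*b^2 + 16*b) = -b^5 + 11*b^4/2 + 3*b^3 - 31*b^2 - 49*b/2 + 4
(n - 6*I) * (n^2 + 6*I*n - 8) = n^3 + 28*n + 48*I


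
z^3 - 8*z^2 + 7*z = z*(z - 7)*(z - 1)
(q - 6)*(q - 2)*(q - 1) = q^3 - 9*q^2 + 20*q - 12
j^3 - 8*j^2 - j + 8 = (j - 8)*(j - 1)*(j + 1)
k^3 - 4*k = k*(k - 2)*(k + 2)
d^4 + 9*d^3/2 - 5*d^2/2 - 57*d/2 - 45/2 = (d - 5/2)*(d + 1)*(d + 3)^2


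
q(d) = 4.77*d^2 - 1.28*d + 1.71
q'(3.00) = 27.34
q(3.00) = 40.80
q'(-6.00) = -58.52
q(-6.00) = 181.11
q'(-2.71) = -27.13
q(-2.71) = 40.21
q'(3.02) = 27.53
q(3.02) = 41.35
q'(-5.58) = -54.51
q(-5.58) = 157.37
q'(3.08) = 28.10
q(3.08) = 43.02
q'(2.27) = 20.38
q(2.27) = 23.38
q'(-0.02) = -1.47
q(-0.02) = 1.74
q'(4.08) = 37.64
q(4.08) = 75.89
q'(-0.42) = -5.29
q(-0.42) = 3.09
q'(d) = 9.54*d - 1.28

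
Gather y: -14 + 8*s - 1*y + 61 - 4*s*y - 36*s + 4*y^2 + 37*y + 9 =-28*s + 4*y^2 + y*(36 - 4*s) + 56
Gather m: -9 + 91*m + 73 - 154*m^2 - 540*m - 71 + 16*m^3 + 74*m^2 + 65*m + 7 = 16*m^3 - 80*m^2 - 384*m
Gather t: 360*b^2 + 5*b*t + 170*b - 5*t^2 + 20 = 360*b^2 + 5*b*t + 170*b - 5*t^2 + 20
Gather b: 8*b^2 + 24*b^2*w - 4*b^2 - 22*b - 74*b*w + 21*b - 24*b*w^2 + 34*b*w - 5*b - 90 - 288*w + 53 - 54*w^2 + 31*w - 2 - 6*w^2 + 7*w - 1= b^2*(24*w + 4) + b*(-24*w^2 - 40*w - 6) - 60*w^2 - 250*w - 40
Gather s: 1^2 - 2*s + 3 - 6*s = 4 - 8*s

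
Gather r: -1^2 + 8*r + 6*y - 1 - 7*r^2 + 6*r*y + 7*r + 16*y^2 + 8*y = -7*r^2 + r*(6*y + 15) + 16*y^2 + 14*y - 2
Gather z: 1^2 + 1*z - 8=z - 7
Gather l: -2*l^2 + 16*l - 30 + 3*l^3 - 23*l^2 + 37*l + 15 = 3*l^3 - 25*l^2 + 53*l - 15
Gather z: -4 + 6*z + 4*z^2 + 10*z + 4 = 4*z^2 + 16*z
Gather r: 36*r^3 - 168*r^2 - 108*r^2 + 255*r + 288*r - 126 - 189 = 36*r^3 - 276*r^2 + 543*r - 315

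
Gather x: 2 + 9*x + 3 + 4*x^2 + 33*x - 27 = 4*x^2 + 42*x - 22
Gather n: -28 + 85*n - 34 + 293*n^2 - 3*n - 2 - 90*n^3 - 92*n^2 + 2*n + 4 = -90*n^3 + 201*n^2 + 84*n - 60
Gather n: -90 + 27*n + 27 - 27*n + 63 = 0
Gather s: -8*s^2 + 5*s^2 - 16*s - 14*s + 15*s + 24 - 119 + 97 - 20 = -3*s^2 - 15*s - 18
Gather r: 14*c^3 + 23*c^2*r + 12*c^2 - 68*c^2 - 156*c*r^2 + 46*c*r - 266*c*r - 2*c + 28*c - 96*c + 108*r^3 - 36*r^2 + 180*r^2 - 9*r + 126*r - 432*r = 14*c^3 - 56*c^2 - 70*c + 108*r^3 + r^2*(144 - 156*c) + r*(23*c^2 - 220*c - 315)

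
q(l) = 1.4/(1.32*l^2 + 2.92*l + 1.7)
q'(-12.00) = 0.00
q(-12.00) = 0.01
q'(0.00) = -1.41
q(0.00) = 0.82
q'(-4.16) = 0.07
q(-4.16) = 0.11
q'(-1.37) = 31.10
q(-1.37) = 7.90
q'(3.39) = -0.02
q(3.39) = 0.05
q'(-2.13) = 1.75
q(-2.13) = 0.95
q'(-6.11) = 0.02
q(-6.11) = 0.04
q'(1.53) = -0.11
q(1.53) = 0.15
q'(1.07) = -0.20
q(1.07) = 0.22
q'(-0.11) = -1.89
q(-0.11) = 1.00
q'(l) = 1.4*(-2.64*l - 2.92)/(1.32*l^2 + 2.92*l + 1.7)^2 = (-3.696*l - 4.088)/(1.32*l^2 + 2.92*l + 1.7)^2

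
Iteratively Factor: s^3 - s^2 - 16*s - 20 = (s - 5)*(s^2 + 4*s + 4) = (s - 5)*(s + 2)*(s + 2)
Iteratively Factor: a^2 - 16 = (a - 4)*(a + 4)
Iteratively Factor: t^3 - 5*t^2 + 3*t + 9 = (t + 1)*(t^2 - 6*t + 9) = (t - 3)*(t + 1)*(t - 3)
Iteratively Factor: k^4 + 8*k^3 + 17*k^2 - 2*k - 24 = (k + 2)*(k^3 + 6*k^2 + 5*k - 12) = (k - 1)*(k + 2)*(k^2 + 7*k + 12) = (k - 1)*(k + 2)*(k + 4)*(k + 3)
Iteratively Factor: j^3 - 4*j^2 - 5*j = (j)*(j^2 - 4*j - 5) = j*(j - 5)*(j + 1)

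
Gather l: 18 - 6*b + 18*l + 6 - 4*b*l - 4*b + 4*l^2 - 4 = -10*b + 4*l^2 + l*(18 - 4*b) + 20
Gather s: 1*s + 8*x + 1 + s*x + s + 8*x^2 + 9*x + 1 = s*(x + 2) + 8*x^2 + 17*x + 2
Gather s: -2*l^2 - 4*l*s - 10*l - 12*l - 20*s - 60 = -2*l^2 - 22*l + s*(-4*l - 20) - 60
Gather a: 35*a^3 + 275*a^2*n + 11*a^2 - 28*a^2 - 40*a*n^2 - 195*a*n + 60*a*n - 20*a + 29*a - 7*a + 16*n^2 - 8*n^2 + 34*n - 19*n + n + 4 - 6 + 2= 35*a^3 + a^2*(275*n - 17) + a*(-40*n^2 - 135*n + 2) + 8*n^2 + 16*n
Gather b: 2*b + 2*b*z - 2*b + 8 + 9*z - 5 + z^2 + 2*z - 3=2*b*z + z^2 + 11*z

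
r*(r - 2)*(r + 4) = r^3 + 2*r^2 - 8*r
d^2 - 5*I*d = d*(d - 5*I)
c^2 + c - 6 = (c - 2)*(c + 3)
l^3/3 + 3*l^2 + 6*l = l*(l/3 + 1)*(l + 6)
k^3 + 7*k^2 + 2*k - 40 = (k - 2)*(k + 4)*(k + 5)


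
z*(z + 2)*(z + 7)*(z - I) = z^4 + 9*z^3 - I*z^3 + 14*z^2 - 9*I*z^2 - 14*I*z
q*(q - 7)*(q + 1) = q^3 - 6*q^2 - 7*q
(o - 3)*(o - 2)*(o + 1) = o^3 - 4*o^2 + o + 6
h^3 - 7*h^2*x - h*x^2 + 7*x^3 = (h - 7*x)*(h - x)*(h + x)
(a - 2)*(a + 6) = a^2 + 4*a - 12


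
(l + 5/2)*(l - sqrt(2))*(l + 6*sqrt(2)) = l^3 + 5*l^2/2 + 5*sqrt(2)*l^2 - 12*l + 25*sqrt(2)*l/2 - 30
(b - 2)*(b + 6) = b^2 + 4*b - 12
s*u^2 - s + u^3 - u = (s + u)*(u - 1)*(u + 1)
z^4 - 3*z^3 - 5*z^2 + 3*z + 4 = (z - 4)*(z - 1)*(z + 1)^2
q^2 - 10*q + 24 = (q - 6)*(q - 4)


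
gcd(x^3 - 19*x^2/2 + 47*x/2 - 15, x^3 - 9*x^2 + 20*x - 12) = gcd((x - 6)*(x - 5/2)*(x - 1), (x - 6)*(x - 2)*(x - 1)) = x^2 - 7*x + 6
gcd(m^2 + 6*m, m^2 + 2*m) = m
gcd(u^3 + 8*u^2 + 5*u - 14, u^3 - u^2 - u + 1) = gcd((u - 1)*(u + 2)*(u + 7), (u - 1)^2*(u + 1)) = u - 1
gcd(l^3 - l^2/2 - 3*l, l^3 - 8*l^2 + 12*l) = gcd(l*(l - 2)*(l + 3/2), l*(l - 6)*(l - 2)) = l^2 - 2*l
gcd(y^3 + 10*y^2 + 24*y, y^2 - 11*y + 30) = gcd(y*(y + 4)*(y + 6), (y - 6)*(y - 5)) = 1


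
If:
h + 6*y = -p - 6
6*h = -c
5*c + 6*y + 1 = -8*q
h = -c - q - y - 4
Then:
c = -6*y/5 - 93/5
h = y/5 + 31/10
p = -31*y/5 - 91/10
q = 23/2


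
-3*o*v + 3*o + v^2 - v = (-3*o + v)*(v - 1)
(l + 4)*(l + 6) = l^2 + 10*l + 24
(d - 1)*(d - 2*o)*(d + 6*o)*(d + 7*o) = d^4 + 11*d^3*o - d^3 + 16*d^2*o^2 - 11*d^2*o - 84*d*o^3 - 16*d*o^2 + 84*o^3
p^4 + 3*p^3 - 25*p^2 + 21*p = p*(p - 3)*(p - 1)*(p + 7)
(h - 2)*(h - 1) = h^2 - 3*h + 2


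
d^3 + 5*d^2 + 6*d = d*(d + 2)*(d + 3)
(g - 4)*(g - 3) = g^2 - 7*g + 12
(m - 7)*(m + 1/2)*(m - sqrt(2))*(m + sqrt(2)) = m^4 - 13*m^3/2 - 11*m^2/2 + 13*m + 7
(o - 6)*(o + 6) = o^2 - 36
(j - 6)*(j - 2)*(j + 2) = j^3 - 6*j^2 - 4*j + 24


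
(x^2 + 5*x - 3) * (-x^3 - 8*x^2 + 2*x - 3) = -x^5 - 13*x^4 - 35*x^3 + 31*x^2 - 21*x + 9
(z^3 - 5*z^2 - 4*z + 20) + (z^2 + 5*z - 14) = z^3 - 4*z^2 + z + 6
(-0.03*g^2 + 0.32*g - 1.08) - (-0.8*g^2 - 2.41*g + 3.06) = 0.77*g^2 + 2.73*g - 4.14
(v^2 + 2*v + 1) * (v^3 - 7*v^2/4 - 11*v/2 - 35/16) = v^5 + v^4/4 - 8*v^3 - 239*v^2/16 - 79*v/8 - 35/16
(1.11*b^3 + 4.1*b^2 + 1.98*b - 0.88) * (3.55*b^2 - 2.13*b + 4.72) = 3.9405*b^5 + 12.1907*b^4 + 3.5352*b^3 + 12.0106*b^2 + 11.22*b - 4.1536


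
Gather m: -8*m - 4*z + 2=-8*m - 4*z + 2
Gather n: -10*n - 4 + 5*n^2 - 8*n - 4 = 5*n^2 - 18*n - 8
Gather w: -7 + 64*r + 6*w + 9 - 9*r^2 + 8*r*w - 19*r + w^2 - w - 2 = -9*r^2 + 45*r + w^2 + w*(8*r + 5)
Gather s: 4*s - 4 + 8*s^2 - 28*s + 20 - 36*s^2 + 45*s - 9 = -28*s^2 + 21*s + 7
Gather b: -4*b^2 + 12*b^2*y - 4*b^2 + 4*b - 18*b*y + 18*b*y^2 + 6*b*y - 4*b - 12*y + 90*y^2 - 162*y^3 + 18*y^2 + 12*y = b^2*(12*y - 8) + b*(18*y^2 - 12*y) - 162*y^3 + 108*y^2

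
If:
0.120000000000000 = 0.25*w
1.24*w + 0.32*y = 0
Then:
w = 0.48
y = -1.86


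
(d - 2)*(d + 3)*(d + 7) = d^3 + 8*d^2 + d - 42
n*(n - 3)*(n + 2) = n^3 - n^2 - 6*n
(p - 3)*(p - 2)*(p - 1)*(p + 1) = p^4 - 5*p^3 + 5*p^2 + 5*p - 6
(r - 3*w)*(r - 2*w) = r^2 - 5*r*w + 6*w^2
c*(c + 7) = c^2 + 7*c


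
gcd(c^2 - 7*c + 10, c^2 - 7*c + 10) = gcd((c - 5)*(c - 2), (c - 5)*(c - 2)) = c^2 - 7*c + 10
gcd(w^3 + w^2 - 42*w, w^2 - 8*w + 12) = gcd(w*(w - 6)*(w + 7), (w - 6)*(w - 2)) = w - 6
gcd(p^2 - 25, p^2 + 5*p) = p + 5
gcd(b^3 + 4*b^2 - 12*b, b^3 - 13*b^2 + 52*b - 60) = b - 2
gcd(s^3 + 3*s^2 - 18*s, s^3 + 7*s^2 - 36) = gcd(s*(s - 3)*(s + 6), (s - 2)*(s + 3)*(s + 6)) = s + 6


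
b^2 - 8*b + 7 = (b - 7)*(b - 1)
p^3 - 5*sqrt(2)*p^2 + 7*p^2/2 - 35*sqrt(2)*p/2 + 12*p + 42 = (p + 7/2)*(p - 3*sqrt(2))*(p - 2*sqrt(2))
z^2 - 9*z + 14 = (z - 7)*(z - 2)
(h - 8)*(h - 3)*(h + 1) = h^3 - 10*h^2 + 13*h + 24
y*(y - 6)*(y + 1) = y^3 - 5*y^2 - 6*y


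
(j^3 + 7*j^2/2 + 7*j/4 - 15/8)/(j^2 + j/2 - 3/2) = (j^2 + 2*j - 5/4)/(j - 1)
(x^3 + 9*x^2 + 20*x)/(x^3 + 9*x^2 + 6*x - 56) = x*(x + 5)/(x^2 + 5*x - 14)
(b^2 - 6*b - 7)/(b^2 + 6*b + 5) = (b - 7)/(b + 5)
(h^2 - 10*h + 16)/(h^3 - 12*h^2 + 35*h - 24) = (h - 2)/(h^2 - 4*h + 3)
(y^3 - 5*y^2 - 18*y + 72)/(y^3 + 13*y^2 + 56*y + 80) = (y^2 - 9*y + 18)/(y^2 + 9*y + 20)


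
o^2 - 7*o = o*(o - 7)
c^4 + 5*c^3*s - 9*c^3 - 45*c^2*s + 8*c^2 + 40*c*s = c*(c - 8)*(c - 1)*(c + 5*s)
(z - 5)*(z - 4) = z^2 - 9*z + 20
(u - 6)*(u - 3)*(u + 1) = u^3 - 8*u^2 + 9*u + 18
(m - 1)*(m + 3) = m^2 + 2*m - 3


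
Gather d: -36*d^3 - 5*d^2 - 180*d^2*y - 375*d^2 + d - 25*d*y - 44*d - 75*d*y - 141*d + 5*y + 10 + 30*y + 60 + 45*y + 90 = -36*d^3 + d^2*(-180*y - 380) + d*(-100*y - 184) + 80*y + 160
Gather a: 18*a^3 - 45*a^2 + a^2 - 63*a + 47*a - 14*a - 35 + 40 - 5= 18*a^3 - 44*a^2 - 30*a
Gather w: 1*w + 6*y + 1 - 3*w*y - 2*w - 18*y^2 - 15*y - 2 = w*(-3*y - 1) - 18*y^2 - 9*y - 1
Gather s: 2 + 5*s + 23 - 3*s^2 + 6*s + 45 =-3*s^2 + 11*s + 70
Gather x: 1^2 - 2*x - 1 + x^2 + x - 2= x^2 - x - 2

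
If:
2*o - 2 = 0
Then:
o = 1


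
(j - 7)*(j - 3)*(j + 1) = j^3 - 9*j^2 + 11*j + 21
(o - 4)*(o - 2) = o^2 - 6*o + 8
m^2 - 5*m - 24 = (m - 8)*(m + 3)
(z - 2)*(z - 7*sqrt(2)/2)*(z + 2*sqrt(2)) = z^3 - 3*sqrt(2)*z^2/2 - 2*z^2 - 14*z + 3*sqrt(2)*z + 28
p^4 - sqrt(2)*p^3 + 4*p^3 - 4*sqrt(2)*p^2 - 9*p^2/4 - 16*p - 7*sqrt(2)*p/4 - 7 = (p + 1/2)*(p + 7/2)*(p - 2*sqrt(2))*(p + sqrt(2))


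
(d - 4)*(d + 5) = d^2 + d - 20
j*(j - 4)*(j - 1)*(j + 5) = j^4 - 21*j^2 + 20*j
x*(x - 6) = x^2 - 6*x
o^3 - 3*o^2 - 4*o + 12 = (o - 3)*(o - 2)*(o + 2)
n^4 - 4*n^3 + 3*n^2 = n^2*(n - 3)*(n - 1)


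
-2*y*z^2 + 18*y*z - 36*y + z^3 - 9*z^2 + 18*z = (-2*y + z)*(z - 6)*(z - 3)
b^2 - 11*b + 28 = (b - 7)*(b - 4)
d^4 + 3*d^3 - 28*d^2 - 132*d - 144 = (d - 6)*(d + 2)*(d + 3)*(d + 4)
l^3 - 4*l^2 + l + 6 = (l - 3)*(l - 2)*(l + 1)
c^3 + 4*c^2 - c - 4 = (c - 1)*(c + 1)*(c + 4)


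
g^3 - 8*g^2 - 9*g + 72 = (g - 8)*(g - 3)*(g + 3)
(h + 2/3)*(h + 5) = h^2 + 17*h/3 + 10/3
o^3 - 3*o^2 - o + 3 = (o - 3)*(o - 1)*(o + 1)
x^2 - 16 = (x - 4)*(x + 4)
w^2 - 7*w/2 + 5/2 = (w - 5/2)*(w - 1)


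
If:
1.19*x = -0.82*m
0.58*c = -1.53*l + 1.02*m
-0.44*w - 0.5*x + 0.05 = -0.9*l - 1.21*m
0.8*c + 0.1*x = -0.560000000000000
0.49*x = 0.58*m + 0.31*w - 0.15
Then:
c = -0.70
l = 0.25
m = -0.02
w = 0.55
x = 0.02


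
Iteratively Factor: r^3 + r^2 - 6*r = (r)*(r^2 + r - 6) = r*(r + 3)*(r - 2)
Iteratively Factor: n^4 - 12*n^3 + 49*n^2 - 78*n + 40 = (n - 1)*(n^3 - 11*n^2 + 38*n - 40) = (n - 5)*(n - 1)*(n^2 - 6*n + 8) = (n - 5)*(n - 4)*(n - 1)*(n - 2)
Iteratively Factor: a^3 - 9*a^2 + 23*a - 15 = (a - 1)*(a^2 - 8*a + 15) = (a - 5)*(a - 1)*(a - 3)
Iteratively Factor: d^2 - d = (d - 1)*(d)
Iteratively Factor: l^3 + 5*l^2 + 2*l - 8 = (l - 1)*(l^2 + 6*l + 8) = (l - 1)*(l + 2)*(l + 4)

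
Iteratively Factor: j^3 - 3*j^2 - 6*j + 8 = (j - 1)*(j^2 - 2*j - 8) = (j - 4)*(j - 1)*(j + 2)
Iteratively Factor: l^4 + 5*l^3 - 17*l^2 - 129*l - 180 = (l + 3)*(l^3 + 2*l^2 - 23*l - 60) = (l + 3)*(l + 4)*(l^2 - 2*l - 15) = (l + 3)^2*(l + 4)*(l - 5)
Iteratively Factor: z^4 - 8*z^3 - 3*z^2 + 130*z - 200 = (z + 4)*(z^3 - 12*z^2 + 45*z - 50) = (z - 5)*(z + 4)*(z^2 - 7*z + 10) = (z - 5)*(z - 2)*(z + 4)*(z - 5)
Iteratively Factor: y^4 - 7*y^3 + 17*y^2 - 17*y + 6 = (y - 3)*(y^3 - 4*y^2 + 5*y - 2) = (y - 3)*(y - 1)*(y^2 - 3*y + 2) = (y - 3)*(y - 2)*(y - 1)*(y - 1)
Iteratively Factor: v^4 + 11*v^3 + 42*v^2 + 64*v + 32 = (v + 4)*(v^3 + 7*v^2 + 14*v + 8) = (v + 4)^2*(v^2 + 3*v + 2) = (v + 1)*(v + 4)^2*(v + 2)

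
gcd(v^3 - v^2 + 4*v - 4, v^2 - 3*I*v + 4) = 1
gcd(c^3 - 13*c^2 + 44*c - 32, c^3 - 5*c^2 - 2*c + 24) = c - 4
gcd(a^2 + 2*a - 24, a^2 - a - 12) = a - 4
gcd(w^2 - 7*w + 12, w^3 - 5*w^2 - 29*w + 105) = w - 3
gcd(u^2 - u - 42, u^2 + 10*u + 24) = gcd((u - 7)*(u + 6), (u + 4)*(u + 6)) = u + 6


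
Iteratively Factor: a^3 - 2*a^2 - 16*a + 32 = (a + 4)*(a^2 - 6*a + 8) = (a - 2)*(a + 4)*(a - 4)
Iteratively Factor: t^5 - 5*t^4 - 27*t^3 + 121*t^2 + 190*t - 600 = (t + 4)*(t^4 - 9*t^3 + 9*t^2 + 85*t - 150) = (t + 3)*(t + 4)*(t^3 - 12*t^2 + 45*t - 50) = (t - 2)*(t + 3)*(t + 4)*(t^2 - 10*t + 25) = (t - 5)*(t - 2)*(t + 3)*(t + 4)*(t - 5)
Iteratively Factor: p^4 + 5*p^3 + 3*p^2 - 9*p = (p)*(p^3 + 5*p^2 + 3*p - 9) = p*(p + 3)*(p^2 + 2*p - 3) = p*(p - 1)*(p + 3)*(p + 3)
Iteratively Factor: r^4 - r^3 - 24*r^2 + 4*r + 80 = (r - 2)*(r^3 + r^2 - 22*r - 40) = (r - 2)*(r + 2)*(r^2 - r - 20) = (r - 2)*(r + 2)*(r + 4)*(r - 5)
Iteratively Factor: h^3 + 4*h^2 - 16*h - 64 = (h + 4)*(h^2 - 16) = (h - 4)*(h + 4)*(h + 4)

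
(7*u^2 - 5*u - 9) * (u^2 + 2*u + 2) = 7*u^4 + 9*u^3 - 5*u^2 - 28*u - 18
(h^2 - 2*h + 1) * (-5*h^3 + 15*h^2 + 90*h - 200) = -5*h^5 + 25*h^4 + 55*h^3 - 365*h^2 + 490*h - 200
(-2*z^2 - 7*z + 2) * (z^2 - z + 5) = -2*z^4 - 5*z^3 - z^2 - 37*z + 10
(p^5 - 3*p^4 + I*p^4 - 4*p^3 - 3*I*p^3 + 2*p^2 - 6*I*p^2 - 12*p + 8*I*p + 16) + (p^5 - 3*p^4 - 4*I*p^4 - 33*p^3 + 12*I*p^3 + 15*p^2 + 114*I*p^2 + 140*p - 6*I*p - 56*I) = 2*p^5 - 6*p^4 - 3*I*p^4 - 37*p^3 + 9*I*p^3 + 17*p^2 + 108*I*p^2 + 128*p + 2*I*p + 16 - 56*I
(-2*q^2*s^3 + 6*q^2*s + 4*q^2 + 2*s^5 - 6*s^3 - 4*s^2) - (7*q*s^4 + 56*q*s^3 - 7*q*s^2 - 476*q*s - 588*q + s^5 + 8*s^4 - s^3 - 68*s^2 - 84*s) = -2*q^2*s^3 + 6*q^2*s + 4*q^2 - 7*q*s^4 - 56*q*s^3 + 7*q*s^2 + 476*q*s + 588*q + s^5 - 8*s^4 - 5*s^3 + 64*s^2 + 84*s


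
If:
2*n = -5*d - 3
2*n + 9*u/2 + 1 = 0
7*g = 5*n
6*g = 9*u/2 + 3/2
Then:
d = -139/220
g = 5/88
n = 7/88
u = -17/66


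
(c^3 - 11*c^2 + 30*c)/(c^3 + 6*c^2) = (c^2 - 11*c + 30)/(c*(c + 6))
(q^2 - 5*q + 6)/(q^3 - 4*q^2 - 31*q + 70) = (q - 3)/(q^2 - 2*q - 35)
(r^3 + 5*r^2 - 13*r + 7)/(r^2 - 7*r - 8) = (-r^3 - 5*r^2 + 13*r - 7)/(-r^2 + 7*r + 8)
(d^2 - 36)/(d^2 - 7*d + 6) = (d + 6)/(d - 1)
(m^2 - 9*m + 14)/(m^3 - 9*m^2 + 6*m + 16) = (m - 7)/(m^2 - 7*m - 8)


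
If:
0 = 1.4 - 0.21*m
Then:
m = 6.67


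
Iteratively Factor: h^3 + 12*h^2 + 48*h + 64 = (h + 4)*(h^2 + 8*h + 16) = (h + 4)^2*(h + 4)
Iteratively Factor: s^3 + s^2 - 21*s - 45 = (s + 3)*(s^2 - 2*s - 15) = (s + 3)^2*(s - 5)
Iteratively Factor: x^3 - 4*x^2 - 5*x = (x + 1)*(x^2 - 5*x) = (x - 5)*(x + 1)*(x)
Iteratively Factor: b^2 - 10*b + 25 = (b - 5)*(b - 5)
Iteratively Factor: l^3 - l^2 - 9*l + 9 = (l + 3)*(l^2 - 4*l + 3) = (l - 1)*(l + 3)*(l - 3)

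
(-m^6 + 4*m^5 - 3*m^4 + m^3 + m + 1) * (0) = 0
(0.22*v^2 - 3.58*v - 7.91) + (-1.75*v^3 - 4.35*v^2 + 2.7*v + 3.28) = -1.75*v^3 - 4.13*v^2 - 0.88*v - 4.63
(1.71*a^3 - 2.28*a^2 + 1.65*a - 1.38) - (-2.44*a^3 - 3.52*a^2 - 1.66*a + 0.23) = 4.15*a^3 + 1.24*a^2 + 3.31*a - 1.61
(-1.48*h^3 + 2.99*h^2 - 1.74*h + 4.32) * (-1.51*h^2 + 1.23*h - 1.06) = 2.2348*h^5 - 6.3353*h^4 + 7.8739*h^3 - 11.8328*h^2 + 7.158*h - 4.5792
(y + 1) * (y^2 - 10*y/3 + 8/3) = y^3 - 7*y^2/3 - 2*y/3 + 8/3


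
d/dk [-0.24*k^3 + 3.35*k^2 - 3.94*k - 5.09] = -0.72*k^2 + 6.7*k - 3.94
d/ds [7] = 0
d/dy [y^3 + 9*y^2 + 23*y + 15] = 3*y^2 + 18*y + 23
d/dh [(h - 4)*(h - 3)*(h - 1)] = 3*h^2 - 16*h + 19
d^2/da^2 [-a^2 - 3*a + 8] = -2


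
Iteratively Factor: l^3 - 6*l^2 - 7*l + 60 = (l - 4)*(l^2 - 2*l - 15) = (l - 4)*(l + 3)*(l - 5)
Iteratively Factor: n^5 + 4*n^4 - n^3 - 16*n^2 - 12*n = (n + 3)*(n^4 + n^3 - 4*n^2 - 4*n) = (n + 1)*(n + 3)*(n^3 - 4*n) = (n - 2)*(n + 1)*(n + 3)*(n^2 + 2*n) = n*(n - 2)*(n + 1)*(n + 3)*(n + 2)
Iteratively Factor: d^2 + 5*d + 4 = (d + 1)*(d + 4)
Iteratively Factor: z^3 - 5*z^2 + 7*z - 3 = (z - 1)*(z^2 - 4*z + 3) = (z - 3)*(z - 1)*(z - 1)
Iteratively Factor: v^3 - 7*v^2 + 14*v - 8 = (v - 2)*(v^2 - 5*v + 4) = (v - 2)*(v - 1)*(v - 4)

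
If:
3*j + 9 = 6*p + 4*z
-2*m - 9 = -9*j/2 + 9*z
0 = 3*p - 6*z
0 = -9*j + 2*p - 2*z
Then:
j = 3/23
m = -315/46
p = 27/23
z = 27/46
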